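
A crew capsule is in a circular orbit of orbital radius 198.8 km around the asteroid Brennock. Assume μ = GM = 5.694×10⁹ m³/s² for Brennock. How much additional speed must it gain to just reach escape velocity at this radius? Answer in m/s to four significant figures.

r = 198.8 km = 1.988×10⁵ m.
Circular speed v_c = √(μ/r) = 169.2 m/s.
Escape speed v_esc = √(2μ/r) = √2 × v_c = 239.3 m/s.
Δv = v_esc − v_c = 70.10 m/s.

Δv ≈ 70.10 m/s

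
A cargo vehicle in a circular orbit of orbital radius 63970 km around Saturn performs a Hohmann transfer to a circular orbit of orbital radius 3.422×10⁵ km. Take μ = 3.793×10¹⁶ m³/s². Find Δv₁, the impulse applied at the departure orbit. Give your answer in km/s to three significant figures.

r₁ = 63970 km = 6.397×10⁷ m.
r₂ = 3.422×10⁵ km = 3.422×10⁸ m.
Transfer ellipse a_t = (r₁ + r₂)/2 = 2.031×10⁸ m.
At r₁: circular v_c1 = √(μ/r₁) = 24350 m/s; transfer-perikrone v_p = √[μ(2/r₁ − 1/a_t)] = 31610 m/s.
Δv₁ = v_p − v_c1 = 7258 m/s.
= 7.258 km/s.

Δv ≈ 7.26 km/s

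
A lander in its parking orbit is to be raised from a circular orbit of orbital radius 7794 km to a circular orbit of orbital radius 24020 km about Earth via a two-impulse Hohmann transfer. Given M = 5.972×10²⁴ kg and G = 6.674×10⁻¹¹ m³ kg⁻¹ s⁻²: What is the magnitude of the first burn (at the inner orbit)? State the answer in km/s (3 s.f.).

μ = GM = 6.674×10⁻¹¹ × 5.972×10²⁴ = 3.986×10¹⁴ m³/s².
r₁ = 7794 km = 7.794×10⁶ m.
r₂ = 24020 km = 2.402×10⁷ m.
Transfer ellipse a_t = (r₁ + r₂)/2 = 1.591×10⁷ m.
At r₁: circular v_c1 = √(μ/r₁) = 7151 m/s; transfer-perigee v_p = √[μ(2/r₁ − 1/a_t)] = 8787 m/s.
Δv₁ = v_p − v_c1 = 1636 m/s.
= 1.636 km/s.

Δv ≈ 1.64 km/s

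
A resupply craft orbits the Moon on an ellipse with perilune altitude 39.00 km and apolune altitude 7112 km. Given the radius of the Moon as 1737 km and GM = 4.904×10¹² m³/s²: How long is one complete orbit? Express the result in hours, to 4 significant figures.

T ≈ 9.651 hours

r_p = 1737 + 39.00 = 1776.0 km = 1.7760×10⁶ m.
r_a = 1737 + 7112 = 8849.0 km = 8.8490×10⁶ m.
Semi-major axis a = (r_p + r_a)/2 = (1776.0 + 8849.0)/2 = 5312.5 km = 5.312×10⁶ m.
By Kepler's third law T = 2π√(a³/μ) = 2π × 5.529×10³ = 3.474×10⁴ s.
= 9.651 hours.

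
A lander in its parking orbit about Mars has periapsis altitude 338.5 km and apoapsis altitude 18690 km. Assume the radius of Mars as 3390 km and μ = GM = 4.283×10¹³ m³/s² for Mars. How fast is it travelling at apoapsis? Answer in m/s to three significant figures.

r_p = 3390 + 338.5 = 3728.5 km = 3.7285×10⁶ m.
r_a = 3390 + 18690 = 22080 km = 2.2080×10⁷ m.
Semi-major axis a = (r_p + r_a)/2 = 12904 km = 1.290×10⁷ m.
Vis-viva: v² = μ(2/r − 1/a) = 4.283×10¹³ × (9.058×10⁻⁸ − 7.749×10⁻⁸) = 5.605×10⁵ m²/s².
v = 748.6 m/s.

v ≈ 749 m/s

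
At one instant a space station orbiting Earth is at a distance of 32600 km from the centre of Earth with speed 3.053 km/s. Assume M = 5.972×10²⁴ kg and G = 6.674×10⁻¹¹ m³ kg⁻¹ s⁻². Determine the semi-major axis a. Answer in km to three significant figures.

a ≈ 26300 km

μ = GM = 6.674×10⁻¹¹ × 5.972×10²⁴ = 3.986×10¹⁴ m³/s².
r = 3.260×10⁷ m.
Vis-viva rearranged: 1/a = 2/r − v²/μ = 6.135×10⁻⁸ − 2.339×10⁻⁸ = 3.796×10⁻⁸ m⁻¹.
a = 2.634×10⁷ m = 26341 km.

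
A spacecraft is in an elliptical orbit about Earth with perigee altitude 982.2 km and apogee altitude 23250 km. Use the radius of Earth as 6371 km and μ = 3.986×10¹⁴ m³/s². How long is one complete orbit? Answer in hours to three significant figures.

r_p = 6371 + 982.2 = 7353.2 km = 7.3532×10⁶ m.
r_a = 6371 + 23250 = 29621 km = 2.9621×10⁷ m.
Semi-major axis a = (r_p + r_a)/2 = (7353.2 + 29621)/2 = 18487 km = 1.849×10⁷ m.
By Kepler's third law T = 2π√(a³/μ) = 2π × 3.981×10³ = 2.502×10⁴ s.
= 6.949 hours.

T ≈ 6.95 hours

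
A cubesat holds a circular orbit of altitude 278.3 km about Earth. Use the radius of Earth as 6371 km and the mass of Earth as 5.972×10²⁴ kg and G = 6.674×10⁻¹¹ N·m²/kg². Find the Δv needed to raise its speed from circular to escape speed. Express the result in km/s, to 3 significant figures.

μ = GM = 6.674×10⁻¹¹ × 5.972×10²⁴ = 3.986×10¹⁴ m³/s².
r = 6371 + 278.3 = 6649.3 km = 6.6493×10⁶ m.
Circular speed v_c = √(μ/r) = 7742 m/s.
Escape speed v_esc = √(2μ/r) = √2 × v_c = 10950 m/s.
Δv = v_esc − v_c = 3207 m/s = 3.207 km/s.

Δv ≈ 3.21 km/s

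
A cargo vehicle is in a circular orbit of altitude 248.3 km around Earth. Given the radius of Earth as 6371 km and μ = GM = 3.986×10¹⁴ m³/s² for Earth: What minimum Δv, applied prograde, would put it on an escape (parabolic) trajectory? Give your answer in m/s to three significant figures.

r = 6371 + 248.3 = 6619.3 km = 6.6193×10⁶ m.
Circular speed v_c = √(μ/r) = 7760 m/s.
Escape speed v_esc = √(2μ/r) = √2 × v_c = 10970 m/s.
Δv = v_esc − v_c = 3214 m/s.

Δv ≈ 3210 m/s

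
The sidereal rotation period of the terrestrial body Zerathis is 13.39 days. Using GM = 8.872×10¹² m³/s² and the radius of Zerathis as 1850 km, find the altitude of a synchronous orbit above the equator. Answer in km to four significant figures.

T = 13.39 days = 1.157×10⁶ s.
A synchronous orbit has period T, so by Kepler's third law a = (μT²/4π²)^(1/3).
μT²/4π² = 8.872×10¹² × (1.157×10⁶)² / 39.48 = 3.008×10²³ m³.
a = 6.700×10⁷ m = 67001 km.
Altitude h = a − R = 67001 − 1850 = 65151 km.

h_sync ≈ 65150 km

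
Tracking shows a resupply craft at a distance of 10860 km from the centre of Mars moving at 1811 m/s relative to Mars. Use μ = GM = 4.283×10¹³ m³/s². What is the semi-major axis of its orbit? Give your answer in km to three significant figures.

a ≈ 9290 km

r = 1.086×10⁷ m.
Specific orbital energy ε = v²/2 − μ/r = (1811)²/2 − 4.283×10¹³/1.086×10⁷ = -2.304×10⁶ J/kg.
Since ε = −μ/(2a), a = −μ/(2ε) = 9.295×10⁶ m = 9294.8 km.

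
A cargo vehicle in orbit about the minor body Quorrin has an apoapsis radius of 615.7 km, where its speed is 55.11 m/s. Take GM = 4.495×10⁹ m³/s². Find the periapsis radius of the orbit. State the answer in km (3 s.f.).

r_a = 6.157×10⁵ m.
Specific energy ε = v²/2 − μ/r = -5.782×10³ J/kg, so a = −μ/(2ε) = 3.887×10⁵ m.
The apsides satisfy r_p + r_a = 2a, so the periapsis radius is 2a − r_a = 1.617×10⁵ m = 161.70 km.

periapsis radius ≈ 162 km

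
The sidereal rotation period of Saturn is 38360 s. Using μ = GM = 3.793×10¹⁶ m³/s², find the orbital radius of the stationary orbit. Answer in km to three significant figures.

r_sync ≈ 1.12×10⁵ km

A synchronous orbit has period T, so by Kepler's third law a = (μT²/4π²)^(1/3).
μT²/4π² = 3.793×10¹⁶ × (3.836×10⁴)² / 39.48 = 1.414×10²⁴ m³.
a = 1.122×10⁸ m = 1.1223×10⁵ km.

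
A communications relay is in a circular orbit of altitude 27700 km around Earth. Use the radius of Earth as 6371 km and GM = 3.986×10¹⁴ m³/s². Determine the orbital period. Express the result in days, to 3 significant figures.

r = 6371 + 27700 = 34071 km = 3.4071×10⁷ m.
Kepler's third law: T = 2π√(r³/μ) = 2π√((3.407×10⁷)³ / 3.986×10¹⁴).
r³/μ = 9.922×10⁷ s², so T = 2π × 9.961×10³ = 6.259×10⁴ s.
Converting: 6.259×10⁴ s ÷ 86400 = 0.7244 days.

T ≈ 0.724 days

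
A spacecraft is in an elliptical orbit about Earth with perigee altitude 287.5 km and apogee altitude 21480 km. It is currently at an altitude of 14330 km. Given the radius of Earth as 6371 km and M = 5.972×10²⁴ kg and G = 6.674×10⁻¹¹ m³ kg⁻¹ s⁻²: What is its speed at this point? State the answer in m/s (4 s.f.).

v ≈ 3925 m/s

μ = GM = 6.674×10⁻¹¹ × 5.972×10²⁴ = 3.986×10¹⁴ m³/s².
r_p = 6371 + 287.5 = 6658.5 km = 6.6585×10⁶ m.
r_a = 6371 + 21480 = 27851 km = 2.7851×10⁷ m.
r = 6371 + 14330 = 20701 km = 2.070×10⁷ m.
Semi-major axis a = (r_p + r_a)/2 = 17255 km = 1.725×10⁷ m.
Vis-viva: v² = μ(2/r − 1/a) = 3.986×10¹⁴ × (9.661×10⁻⁸ − 5.796×10⁻⁸) = 1.541×10⁷ m²/s².
v = 3925 m/s.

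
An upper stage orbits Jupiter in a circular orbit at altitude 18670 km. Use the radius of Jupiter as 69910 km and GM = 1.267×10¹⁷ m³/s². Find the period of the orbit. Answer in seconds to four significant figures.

r = 69910 + 18670 = 88580 km = 8.8580×10⁷ m.
Kepler's third law: T = 2π√(r³/μ) = 2π√((8.858×10⁷)³ / 1.267×10¹⁷).
r³/μ = 5.486×10⁶ s², so T = 2π × 2.342×10³ = 1.472×10⁴ s.

T ≈ 14720 seconds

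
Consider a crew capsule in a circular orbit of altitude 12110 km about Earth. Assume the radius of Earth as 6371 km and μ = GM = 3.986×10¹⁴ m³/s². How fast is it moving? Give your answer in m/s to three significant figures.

r = 6371 + 12110 = 18481 km = 1.8481×10⁷ m.
For a circular orbit v = √(μ/r) = √(3.986×10¹⁴ / 1.848×10⁷) = √(2.157×10⁷) = 4644 m/s.

v ≈ 4640 m/s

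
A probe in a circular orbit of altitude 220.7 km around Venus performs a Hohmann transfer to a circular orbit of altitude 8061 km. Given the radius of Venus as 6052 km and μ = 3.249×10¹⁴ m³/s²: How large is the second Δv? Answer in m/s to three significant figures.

r₁ = 6052 + 220.7 = 6272.7 km = 6.2727×10⁶ m.
r₂ = 6052 + 8061 = 14113 km = 1.4113×10⁷ m.
Transfer ellipse a_t = (r₁ + r₂)/2 = 1.019×10⁷ m.
At r₁: circular v_c1 = √(μ/r₁) = 7197 m/s; transfer-periapsis v_p = √[μ(2/r₁ − 1/a_t)] = 8469 m/s.
At r₂: circular v_c2 = √(μ/r₂) = 4798 m/s; transfer-apoapsis v_a = √[μ(2/r₂ − 1/a_t)] = 3764 m/s.
Δv₂ = v_c2 − v_a = 1034 m/s.

Δv ≈ 1030 m/s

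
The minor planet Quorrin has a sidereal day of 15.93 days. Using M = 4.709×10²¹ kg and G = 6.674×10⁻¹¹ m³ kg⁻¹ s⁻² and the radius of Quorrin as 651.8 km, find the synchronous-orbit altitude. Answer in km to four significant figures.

h_sync ≈ 24050 km

μ = GM = 6.674×10⁻¹¹ × 4.709×10²¹ = 3.143×10¹¹ m³/s².
T = 15.93 days = 1.376×10⁶ s.
A synchronous orbit has period T, so by Kepler's third law a = (μT²/4π²)^(1/3).
μT²/4π² = 3.143×10¹¹ × (1.376×10⁶)² / 39.48 = 1.508×10²² m³.
a = 2.471×10⁷ m = 24706 km.
Altitude h = a − R = 24706 − 651.8 = 24054 km.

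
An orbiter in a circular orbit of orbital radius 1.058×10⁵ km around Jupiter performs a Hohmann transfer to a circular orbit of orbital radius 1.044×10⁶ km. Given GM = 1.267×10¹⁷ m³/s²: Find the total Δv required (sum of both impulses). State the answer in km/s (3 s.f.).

r₁ = 1.058×10⁵ km = 1.058×10⁸ m.
r₂ = 1.044×10⁶ km = 1.044×10⁹ m.
Transfer ellipse a_t = (r₁ + r₂)/2 = 5.749×10⁸ m.
At r₁: circular v_c1 = √(μ/r₁) = 34610 m/s; transfer-perijove v_p = √[μ(2/r₁ − 1/a_t)] = 46630 m/s.
Δv₁ = v_p − v_c1 = 12030 m/s.
At r₂: circular v_c2 = √(μ/r₂) = 11020 m/s; transfer-apojove v_a = √[μ(2/r₂ − 1/a_t)] = 4726 m/s.
Δv₂ = v_c2 − v_a = 6290 m/s.
Total Δv = Δv₁ + Δv₂ = 18320 m/s = 18.32 km/s.

Δv_total ≈ 18.3 km/s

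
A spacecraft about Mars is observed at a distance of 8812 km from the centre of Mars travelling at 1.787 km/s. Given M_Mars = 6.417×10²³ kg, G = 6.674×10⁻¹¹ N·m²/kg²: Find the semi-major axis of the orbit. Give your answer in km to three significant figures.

μ = GM = 6.674×10⁻¹¹ × 6.417×10²³ = 4.283×10¹³ m³/s².
r = 8.812×10⁶ m.
Vis-viva rearranged: 1/a = 2/r − v²/μ = 2.270×10⁻⁷ − 7.456×10⁻⁸ = 1.524×10⁻⁷ m⁻¹.
a = 6.562×10⁶ m = 6561.7 km.

a ≈ 6560 km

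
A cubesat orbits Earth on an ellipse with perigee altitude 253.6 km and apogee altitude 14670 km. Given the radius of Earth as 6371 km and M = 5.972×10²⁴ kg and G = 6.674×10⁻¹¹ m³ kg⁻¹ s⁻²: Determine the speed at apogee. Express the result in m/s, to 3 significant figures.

v ≈ 3010 m/s

μ = GM = 6.674×10⁻¹¹ × 5.972×10²⁴ = 3.986×10¹⁴ m³/s².
r_p = 6371 + 253.6 = 6624.6 km = 6.6246×10⁶ m.
r_a = 6371 + 14670 = 21041 km = 2.1041×10⁷ m.
Semi-major axis a = (r_p + r_a)/2 = 13833 km = 1.383×10⁷ m.
Vis-viva: v² = μ(2/r − 1/a) = 3.986×10¹⁴ × (9.505×10⁻⁸ − 7.229×10⁻⁸) = 9.072×10⁶ m²/s².
v = 3012 m/s.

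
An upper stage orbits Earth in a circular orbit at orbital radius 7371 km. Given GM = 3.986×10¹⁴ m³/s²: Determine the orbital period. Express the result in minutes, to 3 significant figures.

T ≈ 105 minutes

r = 7371 km = 7.371×10⁶ m.
Kepler's third law: T = 2π√(r³/μ) = 2π√((7.371×10⁶)³ / 3.986×10¹⁴).
r³/μ = 1.005×10⁶ s², so T = 2π × 1.002×10³ = 6.298×10³ s.
Converting: 6.298×10³ s ÷ 60.00 = 105.0 minutes.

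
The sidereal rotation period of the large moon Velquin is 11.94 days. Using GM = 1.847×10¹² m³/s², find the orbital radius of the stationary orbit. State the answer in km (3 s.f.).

T = 11.94 days = 1.032×10⁶ s.
A synchronous orbit has period T, so by Kepler's third law a = (μT²/4π²)^(1/3).
μT²/4π² = 1.847×10¹² × (1.032×10⁶)² / 39.48 = 4.979×10²² m³.
a = 3.679×10⁷ m = 36789 km.

r_sync ≈ 36800 km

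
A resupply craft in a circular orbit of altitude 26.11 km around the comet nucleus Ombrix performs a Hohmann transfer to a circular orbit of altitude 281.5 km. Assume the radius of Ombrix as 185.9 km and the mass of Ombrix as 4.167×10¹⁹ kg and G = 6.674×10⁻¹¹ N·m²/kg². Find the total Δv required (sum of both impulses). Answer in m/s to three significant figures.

μ = GM = 6.674×10⁻¹¹ × 4.167×10¹⁹ = 2.781×10⁹ m³/s².
r₁ = 185.9 + 26.11 = 212.01 km = 2.1201×10⁵ m.
r₂ = 185.9 + 281.5 = 467.40 km = 4.6740×10⁵ m.
Transfer ellipse a_t = (r₁ + r₂)/2 = 3.397×10⁵ m.
At r₁: circular v_c1 = √(μ/r₁) = 114.5 m/s; transfer-periapsis v_p = √[μ(2/r₁ − 1/a_t)] = 134.3 m/s.
Δv₁ = v_p − v_c1 = 19.81 m/s.
At r₂: circular v_c2 = √(μ/r₂) = 77.14 m/s; transfer-apoapsis v_a = √[μ(2/r₂ − 1/a_t)] = 60.94 m/s.
Δv₂ = v_c2 − v_a = 16.20 m/s.
Total Δv = Δv₁ + Δv₂ = 36.01 m/s.

Δv_total ≈ 36.0 m/s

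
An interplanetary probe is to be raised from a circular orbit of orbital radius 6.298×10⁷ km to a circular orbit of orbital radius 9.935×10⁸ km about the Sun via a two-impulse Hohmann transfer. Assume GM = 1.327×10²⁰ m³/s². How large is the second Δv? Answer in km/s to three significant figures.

Δv ≈ 7.57 km/s

r₁ = 6.298×10⁷ km = 6.298×10¹⁰ m.
r₂ = 9.935×10⁸ km = 9.935×10¹¹ m.
Transfer ellipse a_t = (r₁ + r₂)/2 = 5.282×10¹¹ m.
At r₁: circular v_c1 = √(μ/r₁) = 45900 m/s; transfer-perihelion v_p = √[μ(2/r₁ − 1/a_t)] = 62950 m/s.
At r₂: circular v_c2 = √(μ/r₂) = 11560 m/s; transfer-aphelion v_a = √[μ(2/r₂ − 1/a_t)] = 3991 m/s.
Δv₂ = v_c2 − v_a = 7567 m/s.
= 7.567 km/s.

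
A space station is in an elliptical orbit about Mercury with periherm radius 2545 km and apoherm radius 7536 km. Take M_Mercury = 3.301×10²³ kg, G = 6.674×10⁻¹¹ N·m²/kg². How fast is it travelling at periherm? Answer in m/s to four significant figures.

μ = GM = 6.674×10⁻¹¹ × 3.301×10²³ = 2.203×10¹³ m³/s².
Semi-major axis a = (r_p + r_a)/2 = 5040.5 km = 5.040×10⁶ m.
Vis-viva: v² = μ(2/r − 1/a) = 2.203×10¹³ × (7.859×10⁻⁷ − 1.984×10⁻⁷) = 1.294×10⁷ m²/s².
v = 3598 m/s.

v ≈ 3598 m/s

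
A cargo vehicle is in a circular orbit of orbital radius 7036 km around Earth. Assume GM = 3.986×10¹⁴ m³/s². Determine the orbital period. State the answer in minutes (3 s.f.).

T ≈ 97.9 minutes

r = 7036 km = 7.036×10⁶ m.
Kepler's third law: T = 2π√(r³/μ) = 2π√((7.036×10⁶)³ / 3.986×10¹⁴).
r³/μ = 8.739×10⁵ s², so T = 2π × 9.348×10² = 5.874×10³ s.
Converting: 5.874×10³ s ÷ 60.00 = 97.89 minutes.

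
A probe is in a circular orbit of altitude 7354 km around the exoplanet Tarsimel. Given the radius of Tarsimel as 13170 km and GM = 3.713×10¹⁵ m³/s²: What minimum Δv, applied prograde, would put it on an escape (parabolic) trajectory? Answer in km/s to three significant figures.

r = 13170 + 7354 = 20524 km = 2.0524×10⁷ m.
Circular speed v_c = √(μ/r) = 13450 m/s.
Escape speed v_esc = √(2μ/r) = √2 × v_c = 19020 m/s.
Δv = v_esc − v_c = 5571 m/s = 5.571 km/s.

Δv ≈ 5.57 km/s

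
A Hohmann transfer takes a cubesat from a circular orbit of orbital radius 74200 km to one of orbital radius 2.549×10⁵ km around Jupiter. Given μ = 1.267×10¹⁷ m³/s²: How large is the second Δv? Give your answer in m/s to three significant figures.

r₁ = 74200 km = 7.420×10⁷ m.
r₂ = 2.549×10⁵ km = 2.549×10⁸ m.
Transfer ellipse a_t = (r₁ + r₂)/2 = 1.646×10⁸ m.
At r₁: circular v_c1 = √(μ/r₁) = 41320 m/s; transfer-perijove v_p = √[μ(2/r₁ − 1/a_t)] = 51430 m/s.
At r₂: circular v_c2 = √(μ/r₂) = 22290 m/s; transfer-apojove v_a = √[μ(2/r₂ − 1/a_t)] = 14970 m/s.
Δv₂ = v_c2 − v_a = 7324 m/s.

Δv ≈ 7320 m/s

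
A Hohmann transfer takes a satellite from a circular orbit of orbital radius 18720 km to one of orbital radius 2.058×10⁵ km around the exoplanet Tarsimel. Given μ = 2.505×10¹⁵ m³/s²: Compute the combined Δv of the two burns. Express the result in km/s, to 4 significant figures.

r₁ = 18720 km = 1.872×10⁷ m.
r₂ = 2.058×10⁵ km = 2.058×10⁸ m.
Transfer ellipse a_t = (r₁ + r₂)/2 = 1.123×10⁸ m.
At r₁: circular v_c1 = √(μ/r₁) = 11570 m/s; transfer-periapsis v_p = √[μ(2/r₁ − 1/a_t)] = 15660 m/s.
Δv₁ = v_p − v_c1 = 4095 m/s.
At r₂: circular v_c2 = √(μ/r₂) = 3489 m/s; transfer-apoapsis v_a = √[μ(2/r₂ − 1/a_t)] = 1425 m/s.
Δv₂ = v_c2 − v_a = 2064 m/s.
Total Δv = Δv₁ + Δv₂ = 6159 m/s = 6.159 km/s.

Δv_total ≈ 6.159 km/s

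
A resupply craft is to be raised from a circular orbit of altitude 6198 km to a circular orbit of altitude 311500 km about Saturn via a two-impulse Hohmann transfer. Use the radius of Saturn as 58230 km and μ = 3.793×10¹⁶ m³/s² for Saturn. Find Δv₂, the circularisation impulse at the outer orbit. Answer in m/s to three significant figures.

r₁ = 58230 + 6198 = 64428 km = 6.4428×10⁷ m.
r₂ = 58230 + 311500 = 369730 km = 3.6973×10⁸ m.
Transfer ellipse a_t = (r₁ + r₂)/2 = 2.171×10⁸ m.
At r₁: circular v_c1 = √(μ/r₁) = 24260 m/s; transfer-perikrone v_p = √[μ(2/r₁ − 1/a_t)] = 31670 m/s.
At r₂: circular v_c2 = √(μ/r₂) = 10130 m/s; transfer-apokrone v_a = √[μ(2/r₂ − 1/a_t)] = 5518 m/s.
Δv₂ = v_c2 − v_a = 4611 m/s.

Δv ≈ 4610 m/s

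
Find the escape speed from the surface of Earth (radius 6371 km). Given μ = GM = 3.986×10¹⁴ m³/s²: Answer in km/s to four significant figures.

r = R = 6.371×10⁶ m.
Escape speed v_esc = √(2μ/r) = √(2 × 3.986×10¹⁴ / 6.371×10⁶) = √(1.251×10⁸) = 11190 m/s.
= 11.19 km/s.

v_esc ≈ 11.19 km/s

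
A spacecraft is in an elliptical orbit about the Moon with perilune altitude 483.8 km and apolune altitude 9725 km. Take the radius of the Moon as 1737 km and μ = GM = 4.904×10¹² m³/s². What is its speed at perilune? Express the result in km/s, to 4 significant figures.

r_p = 1737 + 483.8 = 2220.8 km = 2.2208×10⁶ m.
r_a = 1737 + 9725 = 11462 km = 1.1462×10⁷ m.
Semi-major axis a = (r_p + r_a)/2 = 6841.4 km = 6.841×10⁶ m.
Vis-viva: v² = μ(2/r − 1/a) = 4.904×10¹² × (9.006×10⁻⁷ − 1.462×10⁻⁷) = 3.700×10⁶ m²/s².
v = 1923 m/s = 1.923 km/s.

v ≈ 1.923 km/s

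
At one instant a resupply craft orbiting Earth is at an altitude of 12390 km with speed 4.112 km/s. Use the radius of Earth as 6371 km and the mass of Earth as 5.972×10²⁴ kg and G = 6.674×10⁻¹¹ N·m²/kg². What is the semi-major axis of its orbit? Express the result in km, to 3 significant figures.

a ≈ 15600 km

μ = GM = 6.674×10⁻¹¹ × 5.972×10²⁴ = 3.986×10¹⁴ m³/s².
r = 6371 + 12390 = 18761 km = 1.876×10⁷ m.
Vis-viva rearranged: 1/a = 2/r − v²/μ = 1.066×10⁻⁷ − 4.242×10⁻⁸ = 6.418×10⁻⁸ m⁻¹.
a = 1.558×10⁷ m = 15581 km.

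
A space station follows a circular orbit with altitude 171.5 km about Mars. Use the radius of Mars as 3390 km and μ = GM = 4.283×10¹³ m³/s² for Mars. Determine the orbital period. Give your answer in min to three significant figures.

r = 3390 + 171.5 = 3561.5 km = 3.5615×10⁶ m.
Kepler's third law: T = 2π√(r³/μ) = 2π√((3.562×10⁶)³ / 4.283×10¹³).
r³/μ = 1.055×10⁶ s², so T = 2π × 1.027×10³ = 6.453×10³ s.
Converting: 6.453×10³ s ÷ 60.00 = 107.5 min.

T ≈ 108 min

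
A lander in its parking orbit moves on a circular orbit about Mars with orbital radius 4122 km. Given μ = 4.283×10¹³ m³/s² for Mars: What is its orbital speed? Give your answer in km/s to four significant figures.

v ≈ 3.223 km/s

r = 4122 km = 4.122×10⁶ m.
For a circular orbit v = √(μ/r) = √(4.283×10¹³ / 4.122×10⁶) = √(1.039×10⁷) = 3223 m/s.
That is 3.223 km/s.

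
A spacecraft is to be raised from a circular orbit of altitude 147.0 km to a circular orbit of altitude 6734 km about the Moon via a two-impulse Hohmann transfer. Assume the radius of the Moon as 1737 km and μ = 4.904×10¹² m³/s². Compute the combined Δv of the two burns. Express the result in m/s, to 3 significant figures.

r₁ = 1737 + 147.0 = 1884.0 km = 1.8840×10⁶ m.
r₂ = 1737 + 6734 = 8471.0 km = 8.4710×10⁶ m.
Transfer ellipse a_t = (r₁ + r₂)/2 = 5.178×10⁶ m.
At r₁: circular v_c1 = √(μ/r₁) = 1613 m/s; transfer-perilune v_p = √[μ(2/r₁ − 1/a_t)] = 2064 m/s.
Δv₁ = v_p − v_c1 = 450.3 m/s.
At r₂: circular v_c2 = √(μ/r₂) = 760.9 m/s; transfer-apolune v_a = √[μ(2/r₂ − 1/a_t)] = 459.0 m/s.
Δv₂ = v_c2 − v_a = 301.9 m/s.
Total Δv = Δv₁ + Δv₂ = 752.2 m/s.

Δv_total ≈ 752 m/s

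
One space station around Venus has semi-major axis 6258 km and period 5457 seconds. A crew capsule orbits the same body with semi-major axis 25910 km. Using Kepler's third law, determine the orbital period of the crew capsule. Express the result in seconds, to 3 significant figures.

T₂ ≈ 46000 seconds

Kepler's third law: T² ∝ a³, so T₂ = T₁ (a₂/a₁)^(3/2).
a₂/a₁ = 4.140, (a₂/a₁)^(3/2) = 8.425.
T₂ = 5457 × 8.425 = 45970 seconds.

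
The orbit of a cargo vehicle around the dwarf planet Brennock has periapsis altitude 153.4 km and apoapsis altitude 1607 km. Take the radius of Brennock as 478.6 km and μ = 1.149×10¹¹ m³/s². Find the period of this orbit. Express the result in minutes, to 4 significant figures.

T ≈ 489.3 minutes

r_p = 478.6 + 153.4 = 632.00 km = 6.3200×10⁵ m.
r_a = 478.6 + 1607 = 2085.6 km = 2.0856×10⁶ m.
Semi-major axis a = (r_p + r_a)/2 = (632.00 + 2085.6)/2 = 1358.8 km = 1.359×10⁶ m.
By Kepler's third law T = 2π√(a³/μ) = 2π × 4.673×10³ = 2.936×10⁴ s.
= 489.3 minutes.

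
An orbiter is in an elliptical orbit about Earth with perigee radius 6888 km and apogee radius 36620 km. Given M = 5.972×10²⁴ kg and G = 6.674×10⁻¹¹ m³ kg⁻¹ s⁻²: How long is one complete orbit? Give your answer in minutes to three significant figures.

μ = GM = 6.674×10⁻¹¹ × 5.972×10²⁴ = 3.986×10¹⁴ m³/s².
Semi-major axis a = (r_p + r_a)/2 = (6888.0 + 36620)/2 = 21754 km = 2.175×10⁷ m.
By Kepler's third law T = 2π√(a³/μ) = 2π × 5.082×10³ = 3.193×10⁴ s.
= 532.2 minutes.

T ≈ 532 minutes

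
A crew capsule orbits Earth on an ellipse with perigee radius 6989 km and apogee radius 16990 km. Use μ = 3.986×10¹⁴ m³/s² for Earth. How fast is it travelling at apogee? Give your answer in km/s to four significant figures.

Semi-major axis a = (r_p + r_a)/2 = 11990 km = 1.199×10⁷ m.
Vis-viva: v² = μ(2/r − 1/a) = 3.986×10¹⁴ × (1.177×10⁻⁷ − 8.341×10⁻⁸) = 1.368×10⁷ m²/s².
v = 3698 m/s = 3.698 km/s.

v ≈ 3.698 km/s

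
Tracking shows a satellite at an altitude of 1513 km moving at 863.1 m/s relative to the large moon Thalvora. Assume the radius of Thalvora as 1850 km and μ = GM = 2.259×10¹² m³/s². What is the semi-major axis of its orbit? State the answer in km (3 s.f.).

a ≈ 3770 km

r = 1850 + 1513 = 3363.0 km = 3.363×10⁶ m.
Vis-viva rearranged: 1/a = 2/r − v²/μ = 5.947×10⁻⁷ − 3.298×10⁻⁷ = 2.649×10⁻⁷ m⁻¹.
a = 3.774×10⁶ m = 3774.4 km.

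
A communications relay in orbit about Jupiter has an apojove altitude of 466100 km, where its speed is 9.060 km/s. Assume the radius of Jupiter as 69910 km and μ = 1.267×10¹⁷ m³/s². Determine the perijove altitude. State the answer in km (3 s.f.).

r_a = 69910 + 466100 = 5.3601×10⁵ km = 5.360×10⁸ m.
Specific energy ε = v²/2 − μ/r = -1.953×10⁸ J/kg, so a = −μ/(2ε) = 3.243×10⁸ m.
The apsides satisfy r_p + r_a = 2a, so the perijove radius is 2a − r_a = 1.126×10⁸ m = 1.1262×10⁵ km.
Perijove altitude = 1.1262×10⁵ − 69910 = 42711 km.

perijove altitude ≈ 42700 km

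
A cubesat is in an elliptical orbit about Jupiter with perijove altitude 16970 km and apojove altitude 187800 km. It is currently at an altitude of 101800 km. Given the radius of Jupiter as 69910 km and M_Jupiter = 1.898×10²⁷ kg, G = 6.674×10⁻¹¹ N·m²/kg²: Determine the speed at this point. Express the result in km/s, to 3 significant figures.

μ = GM = 6.674×10⁻¹¹ × 1.898×10²⁷ = 1.267×10¹⁷ m³/s².
r_p = 69910 + 16970 = 86880 km = 8.6880×10⁷ m.
r_a = 69910 + 187800 = 257710 km = 2.5771×10⁸ m.
r = 69910 + 101800 = 1.7171×10⁵ km = 1.717×10⁸ m.
Semi-major axis a = (r_p + r_a)/2 = 1.7230×10⁵ km = 1.723×10⁸ m.
Vis-viva: v² = μ(2/r − 1/a) = 1.267×10¹⁷ × (1.165×10⁻⁸ − 5.804×10⁻⁹) = 7.402×10⁸ m²/s².
v = 27210 m/s = 27.21 km/s.

v ≈ 27.2 km/s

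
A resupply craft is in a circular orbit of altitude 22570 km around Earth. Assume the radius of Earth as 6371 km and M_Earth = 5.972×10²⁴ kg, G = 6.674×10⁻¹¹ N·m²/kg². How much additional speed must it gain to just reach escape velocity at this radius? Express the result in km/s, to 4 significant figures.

μ = GM = 6.674×10⁻¹¹ × 5.972×10²⁴ = 3.986×10¹⁴ m³/s².
r = 6371 + 22570 = 28941 km = 2.8941×10⁷ m.
Circular speed v_c = √(μ/r) = 3711 m/s.
Escape speed v_esc = √(2μ/r) = √2 × v_c = 5248 m/s.
Δv = v_esc − v_c = 1537 m/s = 1.537 km/s.

Δv ≈ 1.537 km/s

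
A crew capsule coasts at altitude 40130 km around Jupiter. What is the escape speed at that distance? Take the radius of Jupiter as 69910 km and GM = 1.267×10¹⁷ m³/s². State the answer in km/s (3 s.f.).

r = 69910 + 40130 = 110040 km = 1.1004×10⁸ m.
Escape speed v_esc = √(2μ/r) = √(2 × 1.267×10¹⁷ / 1.100×10⁸) = √(2.303×10⁹) = 47990 m/s.
= 47.99 km/s.

v_esc ≈ 48.0 km/s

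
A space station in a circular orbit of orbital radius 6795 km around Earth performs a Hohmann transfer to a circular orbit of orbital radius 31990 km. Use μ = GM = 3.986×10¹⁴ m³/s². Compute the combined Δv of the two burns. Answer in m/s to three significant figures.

r₁ = 6795 km = 6.795×10⁶ m.
r₂ = 31990 km = 3.199×10⁷ m.
Transfer ellipse a_t = (r₁ + r₂)/2 = 1.939×10⁷ m.
At r₁: circular v_c1 = √(μ/r₁) = 7659 m/s; transfer-perigee v_p = √[μ(2/r₁ − 1/a_t)] = 9837 m/s.
Δv₁ = v_p − v_c1 = 2178 m/s.
At r₂: circular v_c2 = √(μ/r₂) = 3530 m/s; transfer-apogee v_a = √[μ(2/r₂ − 1/a_t)] = 2089 m/s.
Δv₂ = v_c2 − v_a = 1440 m/s.
Total Δv = Δv₁ + Δv₂ = 3618 m/s.

Δv_total ≈ 3620 m/s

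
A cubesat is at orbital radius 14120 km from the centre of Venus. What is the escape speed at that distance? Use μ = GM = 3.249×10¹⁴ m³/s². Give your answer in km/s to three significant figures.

v_esc ≈ 6.78 km/s

r = 14120 km = 1.412×10⁷ m.
Escape speed v_esc = √(2μ/r) = √(2 × 3.249×10¹⁴ / 1.412×10⁷) = √(4.602×10⁷) = 6784 m/s.
= 6.784 km/s.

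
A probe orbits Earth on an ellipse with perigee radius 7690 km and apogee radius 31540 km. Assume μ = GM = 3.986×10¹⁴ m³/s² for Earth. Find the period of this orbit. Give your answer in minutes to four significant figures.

Semi-major axis a = (r_p + r_a)/2 = (7690.0 + 31540)/2 = 19615 km = 1.962×10⁷ m.
By Kepler's third law T = 2π√(a³/μ) = 2π × 4.351×10³ = 2.734×10⁴ s.
= 455.7 minutes.

T ≈ 455.7 minutes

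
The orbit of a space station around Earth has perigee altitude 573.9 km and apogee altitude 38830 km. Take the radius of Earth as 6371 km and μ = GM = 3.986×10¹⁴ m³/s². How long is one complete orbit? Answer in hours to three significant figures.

r_p = 6371 + 573.9 = 6944.9 km = 6.9449×10⁶ m.
r_a = 6371 + 38830 = 45201 km = 4.5201×10⁷ m.
Semi-major axis a = (r_p + r_a)/2 = (6944.9 + 45201)/2 = 26073 km = 2.607×10⁷ m.
By Kepler's third law T = 2π√(a³/μ) = 2π × 6.668×10³ = 4.190×10⁴ s.
= 11.64 hours.

T ≈ 11.6 hours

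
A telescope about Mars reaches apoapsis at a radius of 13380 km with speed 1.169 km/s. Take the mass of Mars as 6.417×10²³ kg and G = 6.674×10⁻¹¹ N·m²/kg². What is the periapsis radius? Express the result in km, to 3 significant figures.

periapsis radius ≈ 3630 km

μ = GM = 6.674×10⁻¹¹ × 6.417×10²³ = 4.283×10¹³ m³/s².
r_a = 1.338×10⁷ m.
Specific energy ε = v²/2 − μ/r = -2.518×10⁶ J/kg, so a = −μ/(2ε) = 8.506×10⁶ m.
The apsides satisfy r_p + r_a = 2a, so the periapsis radius is 2a − r_a = 3.631×10⁶ m = 3631.4 km.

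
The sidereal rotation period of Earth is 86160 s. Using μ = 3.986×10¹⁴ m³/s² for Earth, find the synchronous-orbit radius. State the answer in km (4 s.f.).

A synchronous orbit has period T, so by Kepler's third law a = (μT²/4π²)^(1/3).
μT²/4π² = 3.986×10¹⁴ × (8.616×10⁴)² / 39.48 = 7.495×10²² m³.
a = 4.216×10⁷ m = 42163 km.

r_sync ≈ 42160 km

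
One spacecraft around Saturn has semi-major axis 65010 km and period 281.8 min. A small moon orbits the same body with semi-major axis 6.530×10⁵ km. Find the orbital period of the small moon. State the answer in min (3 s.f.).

Kepler's third law: T² ∝ a³, so T₂ = T₁ (a₂/a₁)^(3/2).
a₂/a₁ = 10.04, (a₂/a₁)^(3/2) = 31.83.
T₂ = 281.8 × 31.83 = 8971 min.

T₂ ≈ 8970 min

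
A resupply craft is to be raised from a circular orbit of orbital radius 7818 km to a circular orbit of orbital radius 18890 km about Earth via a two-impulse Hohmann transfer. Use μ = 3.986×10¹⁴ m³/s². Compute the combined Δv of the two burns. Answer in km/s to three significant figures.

r₁ = 7818 km = 7.818×10⁶ m.
r₂ = 18890 km = 1.889×10⁷ m.
Transfer ellipse a_t = (r₁ + r₂)/2 = 1.335×10⁷ m.
At r₁: circular v_c1 = √(μ/r₁) = 7140 m/s; transfer-perigee v_p = √[μ(2/r₁ − 1/a_t)] = 8492 m/s.
Δv₁ = v_p − v_c1 = 1352 m/s.
At r₂: circular v_c2 = √(μ/r₂) = 4594 m/s; transfer-apogee v_a = √[μ(2/r₂ − 1/a_t)] = 3515 m/s.
Δv₂ = v_c2 − v_a = 1079 m/s.
Total Δv = Δv₁ + Δv₂ = 2431 m/s = 2.431 km/s.

Δv_total ≈ 2.43 km/s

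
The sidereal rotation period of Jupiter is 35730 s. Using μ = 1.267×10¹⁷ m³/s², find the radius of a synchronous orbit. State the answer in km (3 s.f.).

r_sync ≈ 1.60×10⁵ km

A synchronous orbit has period T, so by Kepler's third law a = (μT²/4π²)^(1/3).
μT²/4π² = 1.267×10¹⁷ × (3.573×10⁴)² / 39.48 = 4.097×10²⁴ m³.
a = 1.600×10⁸ m = 1.6002×10⁵ km.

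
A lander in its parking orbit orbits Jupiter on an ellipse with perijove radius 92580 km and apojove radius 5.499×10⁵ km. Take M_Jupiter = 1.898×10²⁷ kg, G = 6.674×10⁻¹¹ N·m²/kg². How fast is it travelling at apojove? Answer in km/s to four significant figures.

v ≈ 8.148 km/s

μ = GM = 6.674×10⁻¹¹ × 1.898×10²⁷ = 1.267×10¹⁷ m³/s².
Semi-major axis a = (r_p + r_a)/2 = 3.2124×10⁵ km = 3.212×10⁸ m.
Vis-viva: v² = μ(2/r − 1/a) = 1.267×10¹⁷ × (3.637×10⁻⁹ − 3.113×10⁻⁹) = 6.639×10⁷ m²/s².
v = 8148 m/s = 8.148 km/s.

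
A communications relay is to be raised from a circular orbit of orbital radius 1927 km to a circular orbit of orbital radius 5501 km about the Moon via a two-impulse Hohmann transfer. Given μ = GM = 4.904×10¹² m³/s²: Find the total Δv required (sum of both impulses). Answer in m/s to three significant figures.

r₁ = 1927 km = 1.927×10⁶ m.
r₂ = 5501 km = 5.501×10⁶ m.
Transfer ellipse a_t = (r₁ + r₂)/2 = 3.714×10⁶ m.
At r₁: circular v_c1 = √(μ/r₁) = 1595 m/s; transfer-perilune v_p = √[μ(2/r₁ − 1/a_t)] = 1941 m/s.
Δv₁ = v_p − v_c1 = 346.2 m/s.
At r₂: circular v_c2 = √(μ/r₂) = 944.2 m/s; transfer-apolune v_a = √[μ(2/r₂ − 1/a_t)] = 680.1 m/s.
Δv₂ = v_c2 − v_a = 264.1 m/s.
Total Δv = Δv₁ + Δv₂ = 610.3 m/s.

Δv_total ≈ 610 m/s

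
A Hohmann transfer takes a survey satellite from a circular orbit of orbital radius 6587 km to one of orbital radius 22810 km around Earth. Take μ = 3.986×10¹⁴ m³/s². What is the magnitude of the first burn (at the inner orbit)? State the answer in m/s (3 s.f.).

r₁ = 6587 km = 6.587×10⁶ m.
r₂ = 22810 km = 2.281×10⁷ m.
Transfer ellipse a_t = (r₁ + r₂)/2 = 1.470×10⁷ m.
At r₁: circular v_c1 = √(μ/r₁) = 7779 m/s; transfer-perigee v_p = √[μ(2/r₁ − 1/a_t)] = 9691 m/s.
Δv₁ = v_p − v_c1 = 1912 m/s.

Δv ≈ 1910 m/s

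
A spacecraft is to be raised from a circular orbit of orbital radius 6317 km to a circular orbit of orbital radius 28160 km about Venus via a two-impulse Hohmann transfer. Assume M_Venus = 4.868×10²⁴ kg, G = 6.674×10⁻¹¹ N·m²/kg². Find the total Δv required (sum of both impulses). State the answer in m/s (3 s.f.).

μ = GM = 6.674×10⁻¹¹ × 4.868×10²⁴ = 3.249×10¹⁴ m³/s².
r₁ = 6317 km = 6.317×10⁶ m.
r₂ = 28160 km = 2.816×10⁷ m.
Transfer ellipse a_t = (r₁ + r₂)/2 = 1.724×10⁷ m.
At r₁: circular v_c1 = √(μ/r₁) = 7172 m/s; transfer-periapsis v_p = √[μ(2/r₁ − 1/a_t)] = 9166 m/s.
Δv₁ = v_p − v_c1 = 1994 m/s.
At r₂: circular v_c2 = √(μ/r₂) = 3397 m/s; transfer-apoapsis v_a = √[μ(2/r₂ − 1/a_t)] = 2056 m/s.
Δv₂ = v_c2 − v_a = 1340 m/s.
Total Δv = Δv₁ + Δv₂ = 3335 m/s.

Δv_total ≈ 3330 m/s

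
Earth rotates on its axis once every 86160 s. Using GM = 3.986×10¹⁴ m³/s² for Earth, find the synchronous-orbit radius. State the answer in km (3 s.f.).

r_sync ≈ 42200 km

A synchronous orbit has period T, so by Kepler's third law a = (μT²/4π²)^(1/3).
μT²/4π² = 3.986×10¹⁴ × (8.616×10⁴)² / 39.48 = 7.495×10²² m³.
a = 4.216×10⁷ m = 42163 km.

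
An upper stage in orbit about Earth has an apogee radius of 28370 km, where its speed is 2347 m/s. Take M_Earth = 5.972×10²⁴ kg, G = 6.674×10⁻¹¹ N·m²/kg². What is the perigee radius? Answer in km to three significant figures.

perigee radius ≈ 6920 km

μ = GM = 6.674×10⁻¹¹ × 5.972×10²⁴ = 3.986×10¹⁴ m³/s².
r_a = 2.837×10⁷ m.
Specific energy ε = v²/2 − μ/r = -1.129×10⁷ J/kg, so a = −μ/(2ε) = 1.764×10⁷ m.
The apsides satisfy r_p + r_a = 2a, so the perigee radius is 2a − r_a = 6.918×10⁶ m = 6917.9 km.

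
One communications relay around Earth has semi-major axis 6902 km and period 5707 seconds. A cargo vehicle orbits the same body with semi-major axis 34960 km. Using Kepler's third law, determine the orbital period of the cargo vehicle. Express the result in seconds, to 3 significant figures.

T₂ ≈ 65100 seconds

Kepler's third law: T² ∝ a³, so T₂ = T₁ (a₂/a₁)^(3/2).
a₂/a₁ = 5.065, (a₂/a₁)^(3/2) = 11.40.
T₂ = 5707 × 11.40 = 65060 seconds.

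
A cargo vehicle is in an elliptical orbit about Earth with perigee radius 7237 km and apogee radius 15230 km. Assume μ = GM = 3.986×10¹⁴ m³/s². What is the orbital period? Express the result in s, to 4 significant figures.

Semi-major axis a = (r_p + r_a)/2 = (7237.0 + 15230)/2 = 11234 km = 1.123×10⁷ m.
By Kepler's third law T = 2π√(a³/μ) = 2π × 1.886×10³ = 1.185×10⁴ s.

T ≈ 11850 s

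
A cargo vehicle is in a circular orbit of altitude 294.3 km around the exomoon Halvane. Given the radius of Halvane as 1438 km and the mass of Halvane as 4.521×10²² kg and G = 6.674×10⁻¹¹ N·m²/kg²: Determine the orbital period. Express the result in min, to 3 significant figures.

T ≈ 137 min

μ = GM = 6.674×10⁻¹¹ × 4.521×10²² = 3.017×10¹² m³/s².
r = 1438 + 294.3 = 1732.3 km = 1.7323×10⁶ m.
Kepler's third law: T = 2π√(r³/μ) = 2π√((1.732×10⁶)³ / 3.017×10¹²).
r³/μ = 1.723×10⁶ s², so T = 2π × 1.313×10³ = 8.247×10³ s.
Converting: 8.247×10³ s ÷ 60.00 = 137.5 min.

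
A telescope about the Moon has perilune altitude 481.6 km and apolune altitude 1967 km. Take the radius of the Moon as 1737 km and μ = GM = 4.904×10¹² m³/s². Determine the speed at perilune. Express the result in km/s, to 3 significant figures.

r_p = 1737 + 481.6 = 2218.6 km = 2.2186×10⁶ m.
r_a = 1737 + 1967 = 3704.0 km = 3.7040×10⁶ m.
Semi-major axis a = (r_p + r_a)/2 = 2961.3 km = 2.961×10⁶ m.
Vis-viva: v² = μ(2/r − 1/a) = 4.904×10¹² × (9.015×10⁻⁷ − 3.377×10⁻⁷) = 2.765×10⁶ m²/s².
v = 1663 m/s = 1.663 km/s.

v ≈ 1.66 km/s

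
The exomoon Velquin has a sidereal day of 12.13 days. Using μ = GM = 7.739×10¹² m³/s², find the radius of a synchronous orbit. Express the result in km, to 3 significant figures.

r_sync ≈ 59900 km

T = 12.13 days = 1.048×10⁶ s.
A synchronous orbit has period T, so by Kepler's third law a = (μT²/4π²)^(1/3).
μT²/4π² = 7.739×10¹² × (1.048×10⁶)² / 39.48 = 2.153×10²³ m³.
a = 5.994×10⁷ m = 59937 km.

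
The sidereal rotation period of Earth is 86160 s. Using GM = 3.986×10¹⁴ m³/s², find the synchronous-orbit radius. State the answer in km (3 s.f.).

A synchronous orbit has period T, so by Kepler's third law a = (μT²/4π²)^(1/3).
μT²/4π² = 3.986×10¹⁴ × (8.616×10⁴)² / 39.48 = 7.495×10²² m³.
a = 4.216×10⁷ m = 42163 km.

r_sync ≈ 42200 km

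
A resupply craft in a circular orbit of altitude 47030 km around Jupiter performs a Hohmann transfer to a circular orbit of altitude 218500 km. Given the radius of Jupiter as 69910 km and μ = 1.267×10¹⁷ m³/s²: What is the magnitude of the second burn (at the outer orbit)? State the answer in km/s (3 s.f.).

r₁ = 69910 + 47030 = 116940 km = 1.1694×10⁸ m.
r₂ = 69910 + 218500 = 288410 km = 2.8841×10⁸ m.
Transfer ellipse a_t = (r₁ + r₂)/2 = 2.027×10⁸ m.
At r₁: circular v_c1 = √(μ/r₁) = 32920 m/s; transfer-perijove v_p = √[μ(2/r₁ − 1/a_t)] = 39270 m/s.
At r₂: circular v_c2 = √(μ/r₂) = 20960 m/s; transfer-apojove v_a = √[μ(2/r₂ − 1/a_t)] = 15920 m/s.
Δv₂ = v_c2 − v_a = 5039 m/s.
= 5.039 km/s.

Δv ≈ 5.04 km/s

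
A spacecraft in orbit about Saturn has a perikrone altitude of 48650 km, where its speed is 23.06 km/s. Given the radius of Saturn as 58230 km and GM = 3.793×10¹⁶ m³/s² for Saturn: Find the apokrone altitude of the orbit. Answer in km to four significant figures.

apokrone altitude ≈ 2.611×10⁵ km

r_p = 58230 + 48650 = 1.0688×10⁵ km = 1.069×10⁸ m.
Specific energy ε = v²/2 − μ/r = -8.900×10⁷ J/kg, so a = −μ/(2ε) = 2.131×10⁸ m.
The apsides satisfy r_p + r_a = 2a, so the apokrone radius is 2a − r_p = 3.193×10⁸ m = 3.1929×10⁵ km.
Apokrone altitude = 3.1929×10⁵ − 58230 = 2.6106×10⁵ km.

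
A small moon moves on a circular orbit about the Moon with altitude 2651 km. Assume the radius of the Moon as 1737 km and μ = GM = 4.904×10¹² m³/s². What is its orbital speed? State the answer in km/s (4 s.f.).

r = 1737 + 2651 = 4388.0 km = 4.3880×10⁶ m.
For a circular orbit v = √(μ/r) = √(4.904×10¹² / 4.388×10⁶) = √(1.118×10⁶) = 1057 m/s.
That is 1.057 km/s.

v ≈ 1.057 km/s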